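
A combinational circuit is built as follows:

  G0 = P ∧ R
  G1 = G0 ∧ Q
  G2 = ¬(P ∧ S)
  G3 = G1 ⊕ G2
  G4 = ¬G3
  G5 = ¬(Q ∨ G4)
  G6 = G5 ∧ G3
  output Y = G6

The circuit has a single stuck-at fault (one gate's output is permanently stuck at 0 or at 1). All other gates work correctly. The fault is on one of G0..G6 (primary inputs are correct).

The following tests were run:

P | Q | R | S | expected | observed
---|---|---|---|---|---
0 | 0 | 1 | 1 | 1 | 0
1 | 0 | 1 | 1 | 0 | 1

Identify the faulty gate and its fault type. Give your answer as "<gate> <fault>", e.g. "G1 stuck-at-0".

Fault-free values for test 1 (P=0, Q=0, R=1, S=1): G0=0, G1=0, G2=1, G3=1, G4=0, G5=1, G6=1, giving Y=1. Observed 0.
Test 1: faults giving observed 0 are {G1 stuck-at-1, G2 stuck-at-0, G3 stuck-at-0, G4 stuck-at-1, G5 stuck-at-0, G6 stuck-at-0}.
Test 2 (P=1, Q=0, R=1, S=1): fault-free G0=1, G1=0, G2=0, G3=0, G4=1, G5=0, G6=0 → 0; observed 1. Eliminates G2 stuck-at-0, G3 stuck-at-0, G4 stuck-at-1, G5 stuck-at-0, G6 stuck-at-0.
Only G1 stuck-at-1 is consistent with every test.

G1 stuck-at-1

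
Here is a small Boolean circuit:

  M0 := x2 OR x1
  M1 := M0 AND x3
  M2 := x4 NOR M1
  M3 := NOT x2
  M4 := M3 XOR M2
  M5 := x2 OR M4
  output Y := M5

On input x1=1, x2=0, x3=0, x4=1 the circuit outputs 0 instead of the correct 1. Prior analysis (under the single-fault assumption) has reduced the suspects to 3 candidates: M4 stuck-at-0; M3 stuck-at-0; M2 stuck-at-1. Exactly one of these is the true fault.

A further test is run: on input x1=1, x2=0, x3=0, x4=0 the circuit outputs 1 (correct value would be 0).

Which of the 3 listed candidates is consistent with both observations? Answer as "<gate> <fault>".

M3 stuck-at-0

Evaluate each candidate on input x1=1, x2=0, x3=0, x4=0:
  M4 stuck-at-0: M0=1, M1=0, M2=1, M3=1, M4=0 [stuck-at-0], M5=0 → 0 — eliminated
  M3 stuck-at-0: M0=1, M1=0, M2=1, M3=0 [stuck-at-0], M4=1, M5=1 → 1 — matches
  M2 stuck-at-1: M0=1, M1=0, M2=1 [stuck-at-1], M3=1, M4=0, M5=0 → 0 — eliminated
Only M3 stuck-at-0 reproduces the observed 1.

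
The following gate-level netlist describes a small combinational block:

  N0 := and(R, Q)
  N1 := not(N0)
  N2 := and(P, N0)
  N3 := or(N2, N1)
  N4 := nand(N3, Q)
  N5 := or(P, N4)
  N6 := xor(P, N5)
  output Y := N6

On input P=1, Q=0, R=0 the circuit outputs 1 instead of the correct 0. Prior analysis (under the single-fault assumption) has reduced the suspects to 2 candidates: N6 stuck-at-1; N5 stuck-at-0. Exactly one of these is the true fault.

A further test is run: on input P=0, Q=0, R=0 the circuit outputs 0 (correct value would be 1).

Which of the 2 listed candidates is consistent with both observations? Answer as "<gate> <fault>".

Evaluate each candidate on input P=0, Q=0, R=0:
  N6 stuck-at-1: N0=0, N1=1, N2=0, N3=1, N4=1, N5=1, N6=1 [stuck-at-1] → 1 — eliminated
  N5 stuck-at-0: N0=0, N1=1, N2=0, N3=1, N4=1, N5=0 [stuck-at-0], N6=0 → 0 — matches
Only N5 stuck-at-0 reproduces the observed 0.

N5 stuck-at-0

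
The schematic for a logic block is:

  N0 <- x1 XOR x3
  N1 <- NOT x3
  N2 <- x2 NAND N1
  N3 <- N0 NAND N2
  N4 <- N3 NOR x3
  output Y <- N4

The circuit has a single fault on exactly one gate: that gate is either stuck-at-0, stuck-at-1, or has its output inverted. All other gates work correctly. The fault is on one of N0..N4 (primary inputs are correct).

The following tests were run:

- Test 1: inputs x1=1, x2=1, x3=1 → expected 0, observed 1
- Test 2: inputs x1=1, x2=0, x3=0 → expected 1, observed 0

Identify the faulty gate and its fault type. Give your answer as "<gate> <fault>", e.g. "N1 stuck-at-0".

N4 inverted output

Fault-free values for test 1 (x1=1, x2=1, x3=1): N0=0, N1=0, N2=1, N3=1, N4=0, giving Y=0. Observed 1.
Test 1: faults giving observed 1 are {N4 stuck-at-1, N4 inverted output}.
Test 2 (x1=1, x2=0, x3=0): fault-free N0=1, N1=1, N2=1, N3=0, N4=1 → 1; observed 0. Eliminates N4 stuck-at-1.
Only N4 inverted output is consistent with every test.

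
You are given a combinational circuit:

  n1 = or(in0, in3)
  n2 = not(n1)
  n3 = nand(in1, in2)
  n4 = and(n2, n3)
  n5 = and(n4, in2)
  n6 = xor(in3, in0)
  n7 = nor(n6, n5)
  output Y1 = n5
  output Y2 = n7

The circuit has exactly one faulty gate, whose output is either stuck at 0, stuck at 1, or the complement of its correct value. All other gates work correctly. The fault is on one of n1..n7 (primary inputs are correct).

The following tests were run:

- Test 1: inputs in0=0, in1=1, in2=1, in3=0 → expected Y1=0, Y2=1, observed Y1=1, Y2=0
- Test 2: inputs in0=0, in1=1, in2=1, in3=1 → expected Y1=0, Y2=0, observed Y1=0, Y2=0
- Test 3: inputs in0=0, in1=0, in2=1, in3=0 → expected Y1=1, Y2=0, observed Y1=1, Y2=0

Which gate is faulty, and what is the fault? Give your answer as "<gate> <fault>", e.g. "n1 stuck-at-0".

Fault-free values for test 1 (in0=0, in1=1, in2=1, in3=0): n1=0, n2=1, n3=0, n4=0, n5=0, n6=0, n7=1, giving Y1=0, Y2=1. Observed Y1=1, Y2=0.
Test 1: faults giving observed Y1=1, Y2=0 are {n3 stuck-at-1, n3 inverted output, n4 stuck-at-1, n4 inverted output, n5 stuck-at-1, n5 inverted output}.
Test 2 (in0=0, in1=1, in2=1, in3=1): fault-free n1=1, n2=0, n3=0, n4=0, n5=0, n6=1, n7=0 → Y1=0, Y2=0; observed Y1=0, Y2=0. Eliminates n4 stuck-at-1, n4 inverted output, n5 stuck-at-1, n5 inverted output.
Test 3 (in0=0, in1=0, in2=1, in3=0): fault-free n1=0, n2=1, n3=1, n4=1, n5=1, n6=0, n7=0 → Y1=1, Y2=0; observed Y1=1, Y2=0. Eliminates n3 inverted output.
Only n3 stuck-at-1 is consistent with every test.

n3 stuck-at-1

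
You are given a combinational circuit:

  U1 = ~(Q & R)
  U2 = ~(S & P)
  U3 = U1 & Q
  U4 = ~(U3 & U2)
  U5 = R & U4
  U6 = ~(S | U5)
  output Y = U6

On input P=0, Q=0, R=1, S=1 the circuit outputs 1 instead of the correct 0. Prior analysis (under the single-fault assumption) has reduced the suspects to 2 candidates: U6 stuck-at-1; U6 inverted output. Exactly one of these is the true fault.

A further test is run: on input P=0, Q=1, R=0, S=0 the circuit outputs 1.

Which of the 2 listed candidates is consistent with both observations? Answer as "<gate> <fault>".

Evaluate each candidate on input P=0, Q=1, R=0, S=0:
  U6 stuck-at-1: U1=1, U2=1, U3=1, U4=0, U5=0, U6=1 [stuck-at-1] → 1 — matches
  U6 inverted output: U1=1, U2=1, U3=1, U4=0, U5=0, U6=0 [inverted output] → 0 — eliminated
Only U6 stuck-at-1 reproduces the observed 1.

U6 stuck-at-1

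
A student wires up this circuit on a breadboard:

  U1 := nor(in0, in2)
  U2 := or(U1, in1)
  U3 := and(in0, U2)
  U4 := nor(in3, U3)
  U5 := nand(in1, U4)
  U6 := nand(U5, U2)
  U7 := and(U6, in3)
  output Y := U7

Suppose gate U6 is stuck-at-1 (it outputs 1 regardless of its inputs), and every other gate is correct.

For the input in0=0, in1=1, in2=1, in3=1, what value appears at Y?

Propagate with U6 forced: U1=0, U2=1, U3=0, U4=0, U5=1, U6=1 [stuck-at-1], U7=1.
So Y = 1. (Without the fault it would be 0.)

1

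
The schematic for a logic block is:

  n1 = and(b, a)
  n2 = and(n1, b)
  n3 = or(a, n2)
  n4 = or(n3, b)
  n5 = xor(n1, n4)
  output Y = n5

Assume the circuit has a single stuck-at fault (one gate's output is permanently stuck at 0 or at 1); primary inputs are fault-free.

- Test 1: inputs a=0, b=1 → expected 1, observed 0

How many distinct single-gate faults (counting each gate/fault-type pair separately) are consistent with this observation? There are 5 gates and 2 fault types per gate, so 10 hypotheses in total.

Fault-free: n1=0, n2=0, n3=0, n4=1, n5=1 → 1. Observed 0.
  n1 stuck-at-0: output 1 ✗
  n1 stuck-at-1: output 0 ✓
  n2 stuck-at-0: output 1 ✗
  n2 stuck-at-1: output 1 ✗
  n3 stuck-at-0: output 1 ✗
  n3 stuck-at-1: output 1 ✗
  n4 stuck-at-0: output 0 ✓
  n4 stuck-at-1: output 1 ✗
  n5 stuck-at-0: output 0 ✓
  n5 stuck-at-1: output 1 ✗
Consistent faults: {n1 stuck-at-1, n4 stuck-at-0, n5 stuck-at-0} — 3 in all.

3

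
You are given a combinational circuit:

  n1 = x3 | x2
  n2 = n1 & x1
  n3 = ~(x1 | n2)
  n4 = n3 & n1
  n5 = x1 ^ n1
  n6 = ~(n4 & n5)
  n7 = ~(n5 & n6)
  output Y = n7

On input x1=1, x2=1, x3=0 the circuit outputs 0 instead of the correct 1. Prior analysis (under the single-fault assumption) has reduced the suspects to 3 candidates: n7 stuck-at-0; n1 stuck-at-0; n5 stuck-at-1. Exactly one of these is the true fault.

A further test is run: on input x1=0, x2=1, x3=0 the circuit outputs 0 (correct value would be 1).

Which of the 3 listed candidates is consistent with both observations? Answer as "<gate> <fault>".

n7 stuck-at-0

Evaluate each candidate on input x1=0, x2=1, x3=0:
  n7 stuck-at-0: n1=1, n2=0, n3=1, n4=1, n5=1, n6=0, n7=0 [stuck-at-0] → 0 — matches
  n1 stuck-at-0: n1=0 [stuck-at-0], n2=0, n3=1, n4=0, n5=0, n6=1, n7=1 → 1 — eliminated
  n5 stuck-at-1: n1=1, n2=0, n3=1, n4=1, n5=1 [stuck-at-1], n6=0, n7=1 → 1 — eliminated
Only n7 stuck-at-0 reproduces the observed 0.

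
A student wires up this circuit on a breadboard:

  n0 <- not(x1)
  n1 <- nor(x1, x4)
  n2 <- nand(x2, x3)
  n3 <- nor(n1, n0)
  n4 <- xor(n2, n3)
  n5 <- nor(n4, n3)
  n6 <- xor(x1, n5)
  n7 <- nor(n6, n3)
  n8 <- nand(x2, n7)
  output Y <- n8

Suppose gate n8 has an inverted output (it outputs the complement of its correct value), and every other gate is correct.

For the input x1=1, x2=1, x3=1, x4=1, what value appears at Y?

0

Propagate with n8 forced: n0=0, n1=0, n2=0, n3=1, n4=1, n5=0, n6=1, n7=0, n8=0 [inverted output].
So Y = 0. (Without the fault it would be 1.)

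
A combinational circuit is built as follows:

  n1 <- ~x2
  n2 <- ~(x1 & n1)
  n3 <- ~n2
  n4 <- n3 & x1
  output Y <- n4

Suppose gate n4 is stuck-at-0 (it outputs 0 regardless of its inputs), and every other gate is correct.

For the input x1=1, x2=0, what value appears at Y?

Propagate with n4 forced: n1=1, n2=0, n3=1, n4=0 [stuck-at-0].
So Y = 0. (Without the fault it would be 1.)

0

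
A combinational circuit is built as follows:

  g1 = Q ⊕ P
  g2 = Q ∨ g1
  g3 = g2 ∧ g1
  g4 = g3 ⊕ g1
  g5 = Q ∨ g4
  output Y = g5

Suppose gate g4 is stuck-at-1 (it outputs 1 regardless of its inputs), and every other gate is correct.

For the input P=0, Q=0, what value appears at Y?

1

Propagate with g4 forced: g1=0, g2=0, g3=0, g4=1 [stuck-at-1], g5=1.
So Y = 1. (Without the fault it would be 0.)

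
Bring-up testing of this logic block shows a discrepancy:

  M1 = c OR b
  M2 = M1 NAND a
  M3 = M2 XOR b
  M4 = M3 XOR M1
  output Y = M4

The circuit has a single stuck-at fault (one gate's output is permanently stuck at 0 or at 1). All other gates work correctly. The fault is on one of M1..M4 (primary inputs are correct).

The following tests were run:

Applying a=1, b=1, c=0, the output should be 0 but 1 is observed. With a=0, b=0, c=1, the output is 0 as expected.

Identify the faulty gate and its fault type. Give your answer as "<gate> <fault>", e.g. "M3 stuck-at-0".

M2 stuck-at-1

Fault-free values for test 1 (a=1, b=1, c=0): M1=1, M2=0, M3=1, M4=0, giving Y=0. Observed 1.
Test 1: faults giving observed 1 are {M2 stuck-at-1, M3 stuck-at-0, M4 stuck-at-1}.
Test 2 (a=0, b=0, c=1): fault-free M1=1, M2=1, M3=1, M4=0 → 0; observed 0. Eliminates M3 stuck-at-0, M4 stuck-at-1.
Only M2 stuck-at-1 is consistent with every test.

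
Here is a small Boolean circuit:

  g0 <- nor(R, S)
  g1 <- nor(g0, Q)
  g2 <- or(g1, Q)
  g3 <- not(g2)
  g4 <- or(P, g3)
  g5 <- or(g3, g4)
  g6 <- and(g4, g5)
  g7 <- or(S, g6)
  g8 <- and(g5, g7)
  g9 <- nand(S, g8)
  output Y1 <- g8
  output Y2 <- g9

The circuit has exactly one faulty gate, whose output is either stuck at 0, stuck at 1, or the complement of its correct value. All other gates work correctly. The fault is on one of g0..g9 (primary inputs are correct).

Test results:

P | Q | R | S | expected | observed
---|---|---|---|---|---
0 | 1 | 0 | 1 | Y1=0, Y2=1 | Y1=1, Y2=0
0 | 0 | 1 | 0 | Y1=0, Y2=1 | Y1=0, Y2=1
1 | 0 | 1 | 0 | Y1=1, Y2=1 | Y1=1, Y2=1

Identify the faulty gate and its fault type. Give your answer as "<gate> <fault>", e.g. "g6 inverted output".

Fault-free values for test 1 (P=0, Q=1, R=0, S=1): g0=0, g1=0, g2=1, g3=0, g4=0, g5=0, g6=0, g7=1, g8=0, g9=1, giving Y1=0, Y2=1. Observed Y1=1, Y2=0.
Test 1: faults giving observed Y1=1, Y2=0 are {g2 stuck-at-0, g2 inverted output, g3 stuck-at-1, g3 inverted output, g4 stuck-at-1, g4 inverted output, g5 stuck-at-1, g5 inverted output, g8 stuck-at-1, g8 inverted output}.
Test 2 (P=0, Q=0, R=1, S=0): fault-free g0=0, g1=1, g2=1, g3=0, g4=0, g5=0, g6=0, g7=0, g8=0, g9=1 → Y1=0, Y2=1; observed Y1=0, Y2=1. Eliminates g2 stuck-at-0, g2 inverted output, g3 stuck-at-1, g3 inverted output, g4 stuck-at-1, g4 inverted output, g8 stuck-at-1, g8 inverted output.
Test 3 (P=1, Q=0, R=1, S=0): fault-free g0=0, g1=1, g2=1, g3=0, g4=1, g5=1, g6=1, g7=1, g8=1, g9=1 → Y1=1, Y2=1; observed Y1=1, Y2=1. Eliminates g5 inverted output.
Only g5 stuck-at-1 is consistent with every test.

g5 stuck-at-1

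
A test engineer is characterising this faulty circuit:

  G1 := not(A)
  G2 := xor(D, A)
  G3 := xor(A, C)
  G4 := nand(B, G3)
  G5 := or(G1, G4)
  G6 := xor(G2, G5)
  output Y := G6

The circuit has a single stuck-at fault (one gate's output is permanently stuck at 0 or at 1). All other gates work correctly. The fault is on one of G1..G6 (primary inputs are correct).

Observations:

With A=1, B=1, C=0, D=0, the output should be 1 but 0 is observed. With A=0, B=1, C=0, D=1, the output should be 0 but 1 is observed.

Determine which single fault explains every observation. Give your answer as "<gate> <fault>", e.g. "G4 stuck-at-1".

G2 stuck-at-0

Fault-free values for test 1 (A=1, B=1, C=0, D=0): G1=0, G2=1, G3=1, G4=0, G5=0, G6=1, giving Y=1. Observed 0.
Test 1: faults giving observed 0 are {G1 stuck-at-1, G2 stuck-at-0, G3 stuck-at-0, G4 stuck-at-1, G5 stuck-at-1, G6 stuck-at-0}.
Test 2 (A=0, B=1, C=0, D=1): fault-free G1=1, G2=1, G3=0, G4=1, G5=1, G6=0 → 0; observed 1. Eliminates G1 stuck-at-1, G3 stuck-at-0, G4 stuck-at-1, G5 stuck-at-1, G6 stuck-at-0.
Only G2 stuck-at-0 is consistent with every test.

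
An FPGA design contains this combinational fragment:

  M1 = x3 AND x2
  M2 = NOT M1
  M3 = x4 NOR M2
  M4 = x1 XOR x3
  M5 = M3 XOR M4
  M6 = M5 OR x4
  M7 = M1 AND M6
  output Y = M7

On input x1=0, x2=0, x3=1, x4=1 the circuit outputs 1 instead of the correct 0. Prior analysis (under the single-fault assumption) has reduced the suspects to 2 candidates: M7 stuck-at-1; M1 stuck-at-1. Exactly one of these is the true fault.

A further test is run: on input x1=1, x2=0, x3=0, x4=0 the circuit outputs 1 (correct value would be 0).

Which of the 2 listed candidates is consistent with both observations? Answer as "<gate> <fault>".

Evaluate each candidate on input x1=1, x2=0, x3=0, x4=0:
  M7 stuck-at-1: M1=0, M2=1, M3=0, M4=1, M5=1, M6=1, M7=1 [stuck-at-1] → 1 — matches
  M1 stuck-at-1: M1=1 [stuck-at-1], M2=0, M3=1, M4=1, M5=0, M6=0, M7=0 → 0 — eliminated
Only M7 stuck-at-1 reproduces the observed 1.

M7 stuck-at-1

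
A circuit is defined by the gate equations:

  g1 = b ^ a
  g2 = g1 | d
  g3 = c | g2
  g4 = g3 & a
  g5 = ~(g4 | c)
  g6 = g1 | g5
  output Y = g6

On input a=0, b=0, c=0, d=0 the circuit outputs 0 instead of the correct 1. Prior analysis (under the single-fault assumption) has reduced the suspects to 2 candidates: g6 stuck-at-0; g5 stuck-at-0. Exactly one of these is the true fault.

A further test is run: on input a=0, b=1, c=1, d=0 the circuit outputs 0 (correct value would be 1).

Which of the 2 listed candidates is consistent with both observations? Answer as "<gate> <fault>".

Evaluate each candidate on input a=0, b=1, c=1, d=0:
  g6 stuck-at-0: g1=1, g2=1, g3=1, g4=0, g5=0, g6=0 [stuck-at-0] → 0 — matches
  g5 stuck-at-0: g1=1, g2=1, g3=1, g4=0, g5=0 [stuck-at-0], g6=1 → 1 — eliminated
Only g6 stuck-at-0 reproduces the observed 0.

g6 stuck-at-0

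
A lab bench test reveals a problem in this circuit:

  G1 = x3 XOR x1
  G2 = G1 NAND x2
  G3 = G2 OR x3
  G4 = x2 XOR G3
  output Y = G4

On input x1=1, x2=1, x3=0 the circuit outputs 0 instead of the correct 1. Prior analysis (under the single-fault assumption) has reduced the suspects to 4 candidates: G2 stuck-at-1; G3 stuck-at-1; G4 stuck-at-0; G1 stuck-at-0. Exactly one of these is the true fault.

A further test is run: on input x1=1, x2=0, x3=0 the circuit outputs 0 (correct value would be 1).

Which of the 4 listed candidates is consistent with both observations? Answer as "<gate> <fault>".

Evaluate each candidate on input x1=1, x2=0, x3=0:
  G2 stuck-at-1: G1=1, G2=1 [stuck-at-1], G3=1, G4=1 → 1 — eliminated
  G3 stuck-at-1: G1=1, G2=1, G3=1 [stuck-at-1], G4=1 → 1 — eliminated
  G4 stuck-at-0: G1=1, G2=1, G3=1, G4=0 [stuck-at-0] → 0 — matches
  G1 stuck-at-0: G1=0 [stuck-at-0], G2=1, G3=1, G4=1 → 1 — eliminated
Only G4 stuck-at-0 reproduces the observed 0.

G4 stuck-at-0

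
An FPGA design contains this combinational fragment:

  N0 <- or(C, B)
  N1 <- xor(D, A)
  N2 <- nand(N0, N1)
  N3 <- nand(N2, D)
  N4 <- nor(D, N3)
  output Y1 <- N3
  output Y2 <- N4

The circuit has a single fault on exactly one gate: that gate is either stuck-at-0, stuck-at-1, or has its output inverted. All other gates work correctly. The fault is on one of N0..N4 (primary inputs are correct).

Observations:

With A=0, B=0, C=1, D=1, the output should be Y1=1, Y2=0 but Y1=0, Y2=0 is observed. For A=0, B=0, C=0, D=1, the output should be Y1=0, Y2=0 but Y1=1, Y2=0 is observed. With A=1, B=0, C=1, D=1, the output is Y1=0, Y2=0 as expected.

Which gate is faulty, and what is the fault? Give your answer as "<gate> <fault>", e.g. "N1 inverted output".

Fault-free values for test 1 (A=0, B=0, C=1, D=1): N0=1, N1=1, N2=0, N3=1, N4=0, giving Y1=1, Y2=0. Observed Y1=0, Y2=0.
Test 1: faults giving observed Y1=0, Y2=0 are {N0 stuck-at-0, N0 inverted output, N1 stuck-at-0, N1 inverted output, N2 stuck-at-1, N2 inverted output, N3 stuck-at-0, N3 inverted output}.
Test 2 (A=0, B=0, C=0, D=1): fault-free N0=0, N1=1, N2=1, N3=0, N4=0 → Y1=0, Y2=0; observed Y1=1, Y2=0. Eliminates N0 stuck-at-0, N1 stuck-at-0, N1 inverted output, N2 stuck-at-1, N3 stuck-at-0.
Test 3 (A=1, B=0, C=1, D=1): fault-free N0=1, N1=0, N2=1, N3=0, N4=0 → Y1=0, Y2=0; observed Y1=0, Y2=0. Eliminates N2 inverted output, N3 inverted output.
Only N0 inverted output is consistent with every test.

N0 inverted output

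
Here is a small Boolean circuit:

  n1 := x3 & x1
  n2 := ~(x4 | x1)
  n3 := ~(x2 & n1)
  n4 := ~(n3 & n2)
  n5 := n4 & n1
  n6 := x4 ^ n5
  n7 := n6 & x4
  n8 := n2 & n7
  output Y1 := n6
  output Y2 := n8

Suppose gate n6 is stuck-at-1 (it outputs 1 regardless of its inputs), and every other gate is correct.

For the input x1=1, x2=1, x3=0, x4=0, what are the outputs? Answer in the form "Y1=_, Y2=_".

Propagate with n6 forced: n1=0, n2=0, n3=1, n4=1, n5=0, n6=1 [stuck-at-1], n7=0, n8=0.
So the outputs are Y1=1, Y2=0. (Without the fault they would be Y1=0, Y2=0.)

Y1=1, Y2=0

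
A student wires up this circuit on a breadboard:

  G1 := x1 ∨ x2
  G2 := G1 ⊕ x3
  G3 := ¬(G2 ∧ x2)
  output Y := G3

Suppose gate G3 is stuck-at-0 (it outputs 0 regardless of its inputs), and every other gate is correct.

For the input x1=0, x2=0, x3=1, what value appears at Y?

0

Propagate with G3 forced: G1=0, G2=1, G3=0 [stuck-at-0].
So Y = 0. (Without the fault it would be 1.)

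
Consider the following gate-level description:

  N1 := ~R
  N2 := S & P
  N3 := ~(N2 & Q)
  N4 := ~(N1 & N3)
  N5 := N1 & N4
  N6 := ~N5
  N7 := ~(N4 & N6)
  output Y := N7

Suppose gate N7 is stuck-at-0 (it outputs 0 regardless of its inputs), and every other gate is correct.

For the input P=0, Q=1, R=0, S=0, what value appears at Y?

Propagate with N7 forced: N1=1, N2=0, N3=1, N4=0, N5=0, N6=1, N7=0 [stuck-at-0].
So Y = 0. (Without the fault it would be 1.)

0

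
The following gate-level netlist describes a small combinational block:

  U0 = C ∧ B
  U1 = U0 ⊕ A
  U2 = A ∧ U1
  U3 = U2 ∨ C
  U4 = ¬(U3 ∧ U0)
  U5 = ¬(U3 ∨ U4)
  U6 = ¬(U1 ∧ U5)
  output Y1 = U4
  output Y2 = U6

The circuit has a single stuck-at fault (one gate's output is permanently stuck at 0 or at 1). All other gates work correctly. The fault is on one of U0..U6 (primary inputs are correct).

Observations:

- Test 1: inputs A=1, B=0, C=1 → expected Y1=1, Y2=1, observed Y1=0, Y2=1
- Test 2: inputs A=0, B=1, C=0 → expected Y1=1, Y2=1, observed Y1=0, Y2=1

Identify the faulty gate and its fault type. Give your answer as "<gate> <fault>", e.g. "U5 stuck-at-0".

Fault-free values for test 1 (A=1, B=0, C=1): U0=0, U1=1, U2=1, U3=1, U4=1, U5=0, U6=1, giving Y1=1, Y2=1. Observed Y1=0, Y2=1.
Test 1: faults giving observed Y1=0, Y2=1 are {U0 stuck-at-1, U4 stuck-at-0}.
Test 2 (A=0, B=1, C=0): fault-free U0=0, U1=0, U2=0, U3=0, U4=1, U5=0, U6=1 → Y1=1, Y2=1; observed Y1=0, Y2=1. Eliminates U0 stuck-at-1.
Only U4 stuck-at-0 is consistent with every test.

U4 stuck-at-0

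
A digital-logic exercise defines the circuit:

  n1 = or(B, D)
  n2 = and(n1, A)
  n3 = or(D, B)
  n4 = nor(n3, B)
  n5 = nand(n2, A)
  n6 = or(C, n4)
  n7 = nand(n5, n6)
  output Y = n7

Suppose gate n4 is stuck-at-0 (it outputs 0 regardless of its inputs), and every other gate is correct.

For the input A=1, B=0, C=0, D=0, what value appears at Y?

1

Propagate with n4 forced: n1=0, n2=0, n3=0, n4=0 [stuck-at-0], n5=1, n6=0, n7=1.
So Y = 1. (Without the fault it would be 0.)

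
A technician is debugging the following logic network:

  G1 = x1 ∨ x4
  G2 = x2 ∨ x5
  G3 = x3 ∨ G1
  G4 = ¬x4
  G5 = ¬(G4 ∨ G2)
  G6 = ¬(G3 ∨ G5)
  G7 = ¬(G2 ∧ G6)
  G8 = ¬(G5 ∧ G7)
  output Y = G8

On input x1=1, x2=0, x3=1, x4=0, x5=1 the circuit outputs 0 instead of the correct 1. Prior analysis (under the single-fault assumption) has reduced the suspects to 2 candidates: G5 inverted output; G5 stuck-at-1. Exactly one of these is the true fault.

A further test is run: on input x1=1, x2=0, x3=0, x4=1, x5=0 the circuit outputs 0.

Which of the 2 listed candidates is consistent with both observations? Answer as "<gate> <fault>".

Evaluate each candidate on input x1=1, x2=0, x3=0, x4=1, x5=0:
  G5 inverted output: G1=1, G2=0, G3=1, G4=0, G5=0 [inverted output], G6=0, G7=1, G8=1 → 1 — eliminated
  G5 stuck-at-1: G1=1, G2=0, G3=1, G4=0, G5=1 [stuck-at-1], G6=0, G7=1, G8=0 → 0 — matches
Only G5 stuck-at-1 reproduces the observed 0.

G5 stuck-at-1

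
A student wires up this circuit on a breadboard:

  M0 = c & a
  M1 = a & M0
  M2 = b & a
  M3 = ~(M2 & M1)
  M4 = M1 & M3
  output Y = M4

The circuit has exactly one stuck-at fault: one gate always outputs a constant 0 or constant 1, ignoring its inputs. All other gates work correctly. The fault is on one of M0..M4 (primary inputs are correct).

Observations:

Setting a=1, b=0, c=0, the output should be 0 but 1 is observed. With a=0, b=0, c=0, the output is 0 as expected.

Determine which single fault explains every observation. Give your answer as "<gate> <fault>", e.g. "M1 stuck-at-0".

Fault-free values for test 1 (a=1, b=0, c=0): M0=0, M1=0, M2=0, M3=1, M4=0, giving Y=0. Observed 1.
Test 1: faults giving observed 1 are {M0 stuck-at-1, M1 stuck-at-1, M4 stuck-at-1}.
Test 2 (a=0, b=0, c=0): fault-free M0=0, M1=0, M2=0, M3=1, M4=0 → 0; observed 0. Eliminates M1 stuck-at-1, M4 stuck-at-1.
Only M0 stuck-at-1 is consistent with every test.

M0 stuck-at-1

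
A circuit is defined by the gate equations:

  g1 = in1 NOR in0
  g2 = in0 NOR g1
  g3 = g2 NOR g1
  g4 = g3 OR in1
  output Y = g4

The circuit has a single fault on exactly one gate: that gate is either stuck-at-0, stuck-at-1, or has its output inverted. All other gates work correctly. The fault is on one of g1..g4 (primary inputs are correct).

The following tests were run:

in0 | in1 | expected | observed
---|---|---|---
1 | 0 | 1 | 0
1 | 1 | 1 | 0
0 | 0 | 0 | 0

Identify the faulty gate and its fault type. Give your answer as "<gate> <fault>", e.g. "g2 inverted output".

Fault-free values for test 1 (in0=1, in1=0): g1=0, g2=0, g3=1, g4=1, giving Y=1. Observed 0.
Test 1: faults giving observed 0 are {g1 stuck-at-1, g1 inverted output, g2 stuck-at-1, g2 inverted output, g3 stuck-at-0, g3 inverted output, g4 stuck-at-0, g4 inverted output}.
Test 2 (in0=1, in1=1): fault-free g1=0, g2=0, g3=1, g4=1 → 1; observed 0. Eliminates g1 stuck-at-1, g1 inverted output, g2 stuck-at-1, g2 inverted output, g3 stuck-at-0, g3 inverted output.
Test 3 (in0=0, in1=0): fault-free g1=1, g2=0, g3=0, g4=0 → 0; observed 0. Eliminates g4 inverted output.
Only g4 stuck-at-0 is consistent with every test.

g4 stuck-at-0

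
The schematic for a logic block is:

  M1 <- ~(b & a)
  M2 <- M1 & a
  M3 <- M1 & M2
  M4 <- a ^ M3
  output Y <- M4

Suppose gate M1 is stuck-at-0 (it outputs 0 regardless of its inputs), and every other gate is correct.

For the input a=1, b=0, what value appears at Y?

1

Propagate with M1 forced: M1=0 [stuck-at-0], M2=0, M3=0, M4=1.
So Y = 1. (Without the fault it would be 0.)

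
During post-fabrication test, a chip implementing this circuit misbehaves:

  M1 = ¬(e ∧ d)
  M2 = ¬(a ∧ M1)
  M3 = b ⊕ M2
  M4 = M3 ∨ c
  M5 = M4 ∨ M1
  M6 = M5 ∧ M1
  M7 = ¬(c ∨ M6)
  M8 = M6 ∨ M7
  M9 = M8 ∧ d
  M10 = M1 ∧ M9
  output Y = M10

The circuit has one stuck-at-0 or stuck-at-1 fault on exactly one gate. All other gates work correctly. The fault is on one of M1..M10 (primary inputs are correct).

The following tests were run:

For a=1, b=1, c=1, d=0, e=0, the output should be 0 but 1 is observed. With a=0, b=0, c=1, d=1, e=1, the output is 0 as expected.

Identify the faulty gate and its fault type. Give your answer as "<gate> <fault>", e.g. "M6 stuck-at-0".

M9 stuck-at-1

Fault-free values for test 1 (a=1, b=1, c=1, d=0, e=0): M1=1, M2=0, M3=1, M4=1, M5=1, M6=1, M7=0, M8=1, M9=0, M10=0, giving Y=0. Observed 1.
Test 1: faults giving observed 1 are {M9 stuck-at-1, M10 stuck-at-1}.
Test 2 (a=0, b=0, c=1, d=1, e=1): fault-free M1=0, M2=1, M3=1, M4=1, M5=1, M6=0, M7=0, M8=0, M9=0, M10=0 → 0; observed 0. Eliminates M10 stuck-at-1.
Only M9 stuck-at-1 is consistent with every test.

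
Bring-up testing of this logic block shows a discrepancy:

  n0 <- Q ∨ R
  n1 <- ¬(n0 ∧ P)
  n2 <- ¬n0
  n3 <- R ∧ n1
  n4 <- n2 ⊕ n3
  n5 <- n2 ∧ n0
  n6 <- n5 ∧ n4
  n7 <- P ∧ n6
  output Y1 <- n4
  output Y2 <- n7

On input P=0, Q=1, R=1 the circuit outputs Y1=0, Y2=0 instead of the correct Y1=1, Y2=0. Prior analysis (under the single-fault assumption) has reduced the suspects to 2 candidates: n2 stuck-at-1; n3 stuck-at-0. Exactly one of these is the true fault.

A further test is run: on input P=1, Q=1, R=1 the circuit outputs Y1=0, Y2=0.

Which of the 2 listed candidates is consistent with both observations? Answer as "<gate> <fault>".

n3 stuck-at-0

Evaluate each candidate on input P=1, Q=1, R=1:
  n2 stuck-at-1: n0=1, n1=0, n2=1 [stuck-at-1], n3=0, n4=1, n5=1, n6=1, n7=1 → Y1=1, Y2=1 — eliminated
  n3 stuck-at-0: n0=1, n1=0, n2=0, n3=0 [stuck-at-0], n4=0, n5=0, n6=0, n7=0 → Y1=0, Y2=0 — matches
Only n3 stuck-at-0 reproduces the observed Y1=0, Y2=0.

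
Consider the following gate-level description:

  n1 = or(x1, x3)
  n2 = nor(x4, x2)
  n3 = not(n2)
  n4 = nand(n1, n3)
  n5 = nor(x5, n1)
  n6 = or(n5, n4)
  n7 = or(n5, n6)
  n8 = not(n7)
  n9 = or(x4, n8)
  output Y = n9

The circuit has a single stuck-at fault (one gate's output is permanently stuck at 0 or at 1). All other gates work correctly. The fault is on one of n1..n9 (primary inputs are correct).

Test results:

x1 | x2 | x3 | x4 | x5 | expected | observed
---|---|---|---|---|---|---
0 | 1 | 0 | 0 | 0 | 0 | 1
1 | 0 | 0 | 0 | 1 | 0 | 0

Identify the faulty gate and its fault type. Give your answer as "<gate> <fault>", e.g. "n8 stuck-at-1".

Fault-free values for test 1 (x1=0, x2=1, x3=0, x4=0, x5=0): n1=0, n2=0, n3=1, n4=1, n5=1, n6=1, n7=1, n8=0, n9=0, giving Y=0. Observed 1.
Test 1: faults giving observed 1 are {n1 stuck-at-1, n7 stuck-at-0, n8 stuck-at-1, n9 stuck-at-1}.
Test 2 (x1=1, x2=0, x3=0, x4=0, x5=1): fault-free n1=1, n2=1, n3=0, n4=1, n5=0, n6=1, n7=1, n8=0, n9=0 → 0; observed 0. Eliminates n7 stuck-at-0, n8 stuck-at-1, n9 stuck-at-1.
Only n1 stuck-at-1 is consistent with every test.

n1 stuck-at-1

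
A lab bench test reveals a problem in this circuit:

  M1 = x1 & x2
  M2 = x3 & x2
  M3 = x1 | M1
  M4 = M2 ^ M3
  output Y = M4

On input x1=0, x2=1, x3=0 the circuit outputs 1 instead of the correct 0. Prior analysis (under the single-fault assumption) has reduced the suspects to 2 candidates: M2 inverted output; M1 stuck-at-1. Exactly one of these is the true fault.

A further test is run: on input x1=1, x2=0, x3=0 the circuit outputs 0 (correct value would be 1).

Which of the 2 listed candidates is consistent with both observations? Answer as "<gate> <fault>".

M2 inverted output

Evaluate each candidate on input x1=1, x2=0, x3=0:
  M2 inverted output: M1=0, M2=1 [inverted output], M3=1, M4=0 → 0 — matches
  M1 stuck-at-1: M1=1 [stuck-at-1], M2=0, M3=1, M4=1 → 1 — eliminated
Only M2 inverted output reproduces the observed 0.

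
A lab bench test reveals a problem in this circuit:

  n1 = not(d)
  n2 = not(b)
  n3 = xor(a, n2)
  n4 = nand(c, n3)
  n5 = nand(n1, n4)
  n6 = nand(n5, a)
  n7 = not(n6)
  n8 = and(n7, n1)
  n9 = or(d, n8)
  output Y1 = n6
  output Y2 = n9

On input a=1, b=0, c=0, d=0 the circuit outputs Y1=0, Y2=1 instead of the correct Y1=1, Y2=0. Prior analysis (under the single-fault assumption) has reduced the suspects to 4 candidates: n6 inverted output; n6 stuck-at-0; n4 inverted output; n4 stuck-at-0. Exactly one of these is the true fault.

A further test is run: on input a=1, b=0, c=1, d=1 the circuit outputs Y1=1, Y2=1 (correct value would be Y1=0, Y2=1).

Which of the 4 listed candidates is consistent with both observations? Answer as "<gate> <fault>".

n6 inverted output

Evaluate each candidate on input a=1, b=0, c=1, d=1:
  n6 inverted output: n1=0, n2=1, n3=0, n4=1, n5=1, n6=1 [inverted output], n7=0, n8=0, n9=1 → Y1=1, Y2=1 — matches
  n6 stuck-at-0: n1=0, n2=1, n3=0, n4=1, n5=1, n6=0 [stuck-at-0], n7=1, n8=0, n9=1 → Y1=0, Y2=1 — eliminated
  n4 inverted output: n1=0, n2=1, n3=0, n4=0 [inverted output], n5=1, n6=0, n7=1, n8=0, n9=1 → Y1=0, Y2=1 — eliminated
  n4 stuck-at-0: n1=0, n2=1, n3=0, n4=0 [stuck-at-0], n5=1, n6=0, n7=1, n8=0, n9=1 → Y1=0, Y2=1 — eliminated
Only n6 inverted output reproduces the observed Y1=1, Y2=1.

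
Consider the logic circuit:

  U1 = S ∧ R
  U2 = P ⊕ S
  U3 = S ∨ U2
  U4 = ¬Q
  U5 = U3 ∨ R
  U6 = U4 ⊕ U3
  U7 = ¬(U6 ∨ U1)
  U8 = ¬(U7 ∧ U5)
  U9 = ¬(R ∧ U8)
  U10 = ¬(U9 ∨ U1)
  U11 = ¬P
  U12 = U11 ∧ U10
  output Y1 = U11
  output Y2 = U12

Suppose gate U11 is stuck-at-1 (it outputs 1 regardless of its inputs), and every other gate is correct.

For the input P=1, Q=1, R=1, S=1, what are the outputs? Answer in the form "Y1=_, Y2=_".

Y1=1, Y2=0

Propagate with U11 forced: U1=1, U2=0, U3=1, U4=0, U5=1, U6=1, U7=0, U8=1, U9=0, U10=0, U11=1 [stuck-at-1], U12=0.
So the outputs are Y1=1, Y2=0. (Without the fault they would be Y1=0, Y2=0.)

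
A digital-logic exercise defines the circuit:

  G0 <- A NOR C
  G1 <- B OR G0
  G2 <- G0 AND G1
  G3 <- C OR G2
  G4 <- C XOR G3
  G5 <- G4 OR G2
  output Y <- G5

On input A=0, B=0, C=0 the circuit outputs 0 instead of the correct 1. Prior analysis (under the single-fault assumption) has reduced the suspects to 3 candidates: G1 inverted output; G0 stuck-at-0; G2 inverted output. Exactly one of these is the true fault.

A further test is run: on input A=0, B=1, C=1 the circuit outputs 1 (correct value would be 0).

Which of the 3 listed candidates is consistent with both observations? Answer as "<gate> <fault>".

G2 inverted output

Evaluate each candidate on input A=0, B=1, C=1:
  G1 inverted output: G0=0, G1=0 [inverted output], G2=0, G3=1, G4=0, G5=0 → 0 — eliminated
  G0 stuck-at-0: G0=0 [stuck-at-0], G1=1, G2=0, G3=1, G4=0, G5=0 → 0 — eliminated
  G2 inverted output: G0=0, G1=1, G2=1 [inverted output], G3=1, G4=0, G5=1 → 1 — matches
Only G2 inverted output reproduces the observed 1.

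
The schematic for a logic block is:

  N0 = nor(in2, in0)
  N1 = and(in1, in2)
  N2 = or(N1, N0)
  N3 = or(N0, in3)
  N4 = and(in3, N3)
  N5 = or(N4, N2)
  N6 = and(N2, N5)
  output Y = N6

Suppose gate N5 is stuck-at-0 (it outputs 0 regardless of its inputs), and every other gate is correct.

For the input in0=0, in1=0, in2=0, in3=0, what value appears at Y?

0

Propagate with N5 forced: N0=1, N1=0, N2=1, N3=1, N4=0, N5=0 [stuck-at-0], N6=0.
So Y = 0. (Without the fault it would be 1.)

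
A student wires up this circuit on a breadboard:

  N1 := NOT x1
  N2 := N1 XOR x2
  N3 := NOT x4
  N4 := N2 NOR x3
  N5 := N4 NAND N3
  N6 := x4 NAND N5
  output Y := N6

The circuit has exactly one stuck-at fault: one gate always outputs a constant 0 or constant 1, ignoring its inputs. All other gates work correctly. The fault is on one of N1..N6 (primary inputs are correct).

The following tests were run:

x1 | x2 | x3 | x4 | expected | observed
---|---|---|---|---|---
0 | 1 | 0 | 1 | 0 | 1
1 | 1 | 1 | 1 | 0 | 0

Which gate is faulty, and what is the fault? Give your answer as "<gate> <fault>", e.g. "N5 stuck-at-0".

Fault-free values for test 1 (x1=0, x2=1, x3=0, x4=1): N1=1, N2=0, N3=0, N4=1, N5=1, N6=0, giving Y=0. Observed 1.
Test 1: faults giving observed 1 are {N3 stuck-at-1, N5 stuck-at-0, N6 stuck-at-1}.
Test 2 (x1=1, x2=1, x3=1, x4=1): fault-free N1=0, N2=1, N3=0, N4=0, N5=1, N6=0 → 0; observed 0. Eliminates N5 stuck-at-0, N6 stuck-at-1.
Only N3 stuck-at-1 is consistent with every test.

N3 stuck-at-1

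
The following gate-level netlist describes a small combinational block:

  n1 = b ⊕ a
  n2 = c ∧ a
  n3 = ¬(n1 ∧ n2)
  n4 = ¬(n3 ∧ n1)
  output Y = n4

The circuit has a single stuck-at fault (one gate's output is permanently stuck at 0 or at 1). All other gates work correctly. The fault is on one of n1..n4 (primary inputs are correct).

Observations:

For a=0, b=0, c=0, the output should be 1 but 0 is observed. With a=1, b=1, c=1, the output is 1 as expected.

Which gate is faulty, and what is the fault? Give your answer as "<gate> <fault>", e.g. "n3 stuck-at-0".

n1 stuck-at-1

Fault-free values for test 1 (a=0, b=0, c=0): n1=0, n2=0, n3=1, n4=1, giving Y=1. Observed 0.
Test 1: faults giving observed 0 are {n1 stuck-at-1, n4 stuck-at-0}.
Test 2 (a=1, b=1, c=1): fault-free n1=0, n2=1, n3=1, n4=1 → 1; observed 1. Eliminates n4 stuck-at-0.
Only n1 stuck-at-1 is consistent with every test.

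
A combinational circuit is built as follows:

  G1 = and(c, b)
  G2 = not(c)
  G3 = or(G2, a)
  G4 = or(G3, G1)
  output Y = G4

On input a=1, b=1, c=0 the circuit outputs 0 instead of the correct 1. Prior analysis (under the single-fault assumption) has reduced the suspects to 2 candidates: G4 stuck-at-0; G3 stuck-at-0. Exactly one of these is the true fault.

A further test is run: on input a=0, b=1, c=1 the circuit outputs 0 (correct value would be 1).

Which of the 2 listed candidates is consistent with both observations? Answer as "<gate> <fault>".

G4 stuck-at-0

Evaluate each candidate on input a=0, b=1, c=1:
  G4 stuck-at-0: G1=1, G2=0, G3=0, G4=0 [stuck-at-0] → 0 — matches
  G3 stuck-at-0: G1=1, G2=0, G3=0 [stuck-at-0], G4=1 → 1 — eliminated
Only G4 stuck-at-0 reproduces the observed 0.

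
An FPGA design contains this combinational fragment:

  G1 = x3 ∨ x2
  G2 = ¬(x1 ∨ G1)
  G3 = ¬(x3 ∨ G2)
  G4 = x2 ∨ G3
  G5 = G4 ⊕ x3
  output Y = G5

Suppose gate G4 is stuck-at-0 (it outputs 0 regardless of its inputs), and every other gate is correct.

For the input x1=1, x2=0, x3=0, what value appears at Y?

Propagate with G4 forced: G1=0, G2=0, G3=1, G4=0 [stuck-at-0], G5=0.
So Y = 0. (Without the fault it would be 1.)

0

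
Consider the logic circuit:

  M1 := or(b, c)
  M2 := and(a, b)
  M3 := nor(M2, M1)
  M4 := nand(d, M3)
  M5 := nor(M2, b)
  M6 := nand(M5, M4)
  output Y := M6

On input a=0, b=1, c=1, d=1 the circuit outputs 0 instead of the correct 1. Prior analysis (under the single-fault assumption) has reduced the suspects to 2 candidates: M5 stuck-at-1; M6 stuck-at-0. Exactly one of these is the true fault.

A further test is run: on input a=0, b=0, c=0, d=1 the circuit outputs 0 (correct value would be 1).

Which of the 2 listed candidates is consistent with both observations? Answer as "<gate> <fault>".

M6 stuck-at-0

Evaluate each candidate on input a=0, b=0, c=0, d=1:
  M5 stuck-at-1: M1=0, M2=0, M3=1, M4=0, M5=1 [stuck-at-1], M6=1 → 1 — eliminated
  M6 stuck-at-0: M1=0, M2=0, M3=1, M4=0, M5=1, M6=0 [stuck-at-0] → 0 — matches
Only M6 stuck-at-0 reproduces the observed 0.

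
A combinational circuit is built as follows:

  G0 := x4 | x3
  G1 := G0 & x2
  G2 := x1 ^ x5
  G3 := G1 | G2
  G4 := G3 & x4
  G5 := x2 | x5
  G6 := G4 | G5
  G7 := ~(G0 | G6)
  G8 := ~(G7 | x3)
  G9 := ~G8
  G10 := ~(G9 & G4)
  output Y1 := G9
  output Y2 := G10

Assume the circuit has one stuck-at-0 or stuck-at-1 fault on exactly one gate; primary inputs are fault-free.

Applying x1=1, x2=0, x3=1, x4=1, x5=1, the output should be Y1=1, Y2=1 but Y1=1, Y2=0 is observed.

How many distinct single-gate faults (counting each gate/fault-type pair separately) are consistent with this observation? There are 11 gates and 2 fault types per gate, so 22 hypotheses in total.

Fault-free: G0=1, G1=0, G2=0, G3=0, G4=0, G5=1, G6=1, G7=0, G8=0, G9=1, G10=1 → Y1=1, Y2=1. Observed Y1=1, Y2=0.
  G0: none of the 2 fault types match ✗
  G1: stuck-at-1 ✓; others ✗
  G2: stuck-at-1 ✓; others ✗
  G3: stuck-at-1 ✓; others ✗
  G4: stuck-at-1 ✓; others ✗
  G5: none of the 2 fault types match ✗
  G6: none of the 2 fault types match ✗
  G7: none of the 2 fault types match ✗
  G8: none of the 2 fault types match ✗
  G9: none of the 2 fault types match ✗
  G10: stuck-at-0 ✓; others ✗
Consistent faults: {G1 stuck-at-1, G2 stuck-at-1, G3 stuck-at-1, G4 stuck-at-1, G10 stuck-at-0} — 5 in all.

5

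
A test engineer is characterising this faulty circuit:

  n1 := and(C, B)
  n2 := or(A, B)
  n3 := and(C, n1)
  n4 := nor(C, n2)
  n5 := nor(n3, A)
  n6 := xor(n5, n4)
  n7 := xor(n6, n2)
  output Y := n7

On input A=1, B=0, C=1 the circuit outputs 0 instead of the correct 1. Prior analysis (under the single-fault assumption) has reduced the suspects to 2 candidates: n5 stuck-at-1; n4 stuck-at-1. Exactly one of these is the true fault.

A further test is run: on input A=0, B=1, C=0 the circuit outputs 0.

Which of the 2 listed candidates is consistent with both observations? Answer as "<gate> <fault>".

n5 stuck-at-1

Evaluate each candidate on input A=0, B=1, C=0:
  n5 stuck-at-1: n1=0, n2=1, n3=0, n4=0, n5=1 [stuck-at-1], n6=1, n7=0 → 0 — matches
  n4 stuck-at-1: n1=0, n2=1, n3=0, n4=1 [stuck-at-1], n5=1, n6=0, n7=1 → 1 — eliminated
Only n5 stuck-at-1 reproduces the observed 0.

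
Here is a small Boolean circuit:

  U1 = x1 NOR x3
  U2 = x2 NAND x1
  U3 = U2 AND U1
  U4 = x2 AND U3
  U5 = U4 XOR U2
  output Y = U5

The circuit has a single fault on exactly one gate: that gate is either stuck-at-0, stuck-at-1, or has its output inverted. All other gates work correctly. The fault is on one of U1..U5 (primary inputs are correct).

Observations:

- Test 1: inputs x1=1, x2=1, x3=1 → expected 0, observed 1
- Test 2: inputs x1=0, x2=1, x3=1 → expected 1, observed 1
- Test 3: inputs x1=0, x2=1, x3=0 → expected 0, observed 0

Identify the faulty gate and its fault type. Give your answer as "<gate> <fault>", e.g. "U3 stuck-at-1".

Fault-free values for test 1 (x1=1, x2=1, x3=1): U1=0, U2=0, U3=0, U4=0, U5=0, giving Y=0. Observed 1.
Test 1: faults giving observed 1 are {U2 stuck-at-1, U2 inverted output, U3 stuck-at-1, U3 inverted output, U4 stuck-at-1, U4 inverted output, U5 stuck-at-1, U5 inverted output}.
Test 2 (x1=0, x2=1, x3=1): fault-free U1=0, U2=1, U3=0, U4=0, U5=1 → 1; observed 1. Eliminates U2 inverted output, U3 stuck-at-1, U3 inverted output, U4 stuck-at-1, U4 inverted output, U5 inverted output.
Test 3 (x1=0, x2=1, x3=0): fault-free U1=1, U2=1, U3=1, U4=1, U5=0 → 0; observed 0. Eliminates U5 stuck-at-1.
Only U2 stuck-at-1 is consistent with every test.

U2 stuck-at-1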